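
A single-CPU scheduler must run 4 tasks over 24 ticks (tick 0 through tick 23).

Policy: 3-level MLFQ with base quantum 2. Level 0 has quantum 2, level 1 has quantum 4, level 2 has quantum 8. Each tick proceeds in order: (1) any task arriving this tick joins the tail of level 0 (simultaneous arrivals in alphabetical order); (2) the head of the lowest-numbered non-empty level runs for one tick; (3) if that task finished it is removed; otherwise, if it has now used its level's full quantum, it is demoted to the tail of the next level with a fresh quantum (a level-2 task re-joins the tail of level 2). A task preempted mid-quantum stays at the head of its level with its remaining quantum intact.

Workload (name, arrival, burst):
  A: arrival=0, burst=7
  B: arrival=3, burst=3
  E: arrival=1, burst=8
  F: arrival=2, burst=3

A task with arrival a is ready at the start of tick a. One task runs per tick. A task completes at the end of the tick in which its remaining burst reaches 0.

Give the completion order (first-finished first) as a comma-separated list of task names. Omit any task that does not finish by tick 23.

completion order = F, B, A, E

t=0: L0/L1/L2 = A/-/- → run A
t=1: L0/L1/L2 = AE/-/- → run A
t=2: L0/L1/L2 = EF/A/- → run E
t=3: L0/L1/L2 = EFB/A/- → run E
t=4: L0/L1/L2 = FB/AE/- → run F
t=5: L0/L1/L2 = FB/AE/- → run F
t=6: L0/L1/L2 = B/AEF/- → run B
t=7: L0/L1/L2 = B/AEF/- → run B
t=8: L0/L1/L2 = -/AEFB/- → run A
t=9: L0/L1/L2 = -/AEFB/- → run A
t=10: L0/L1/L2 = -/AEFB/- → run A
t=11: L0/L1/L2 = -/AEFB/- → run A
t=12: L0/L1/L2 = -/EFB/A → run E
t=13: L0/L1/L2 = -/EFB/A → run E
t=14: L0/L1/L2 = -/EFB/A → run E
t=15: L0/L1/L2 = -/EFB/A → run E
t=16: L0/L1/L2 = -/FB/AE → run F
t=17: L0/L1/L2 = -/B/AE → run B
t=18: L0/L1/L2 = -/-/AE → run A
t=19: L0/L1/L2 = -/-/E → run E
t=20: L0/L1/L2 = -/-/E → run E
t=21: (idle)
t=22: (idle)
t=23: (idle)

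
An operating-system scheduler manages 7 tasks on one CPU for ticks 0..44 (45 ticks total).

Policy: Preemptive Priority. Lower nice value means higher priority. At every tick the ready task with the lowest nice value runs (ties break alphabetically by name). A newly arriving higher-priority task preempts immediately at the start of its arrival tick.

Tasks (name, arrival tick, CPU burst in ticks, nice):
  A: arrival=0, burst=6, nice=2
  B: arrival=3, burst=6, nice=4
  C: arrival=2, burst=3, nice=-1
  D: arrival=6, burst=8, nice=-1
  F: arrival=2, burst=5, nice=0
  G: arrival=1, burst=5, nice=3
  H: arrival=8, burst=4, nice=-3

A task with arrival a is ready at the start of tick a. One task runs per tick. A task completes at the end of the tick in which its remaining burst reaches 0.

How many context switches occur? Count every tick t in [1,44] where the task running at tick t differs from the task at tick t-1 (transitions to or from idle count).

t=0: ready={A} → run A
t=1: ready={A,G} → run A
t=2: ready={A,C,F,G} → run C
t=3: ready={A,B,C,F,G} → run C
t=4: ready={A,B,C,F,G} → run C
t=5: ready={A,B,F,G} → run F
t=6: ready={A,B,D,F,G} → run D
t=7: ready={A,B,D,F,G} → run D
t=8: ready={A,B,D,F,G,H} → run H
t=9: ready={A,B,D,F,G,H} → run H
t=10: ready={A,B,D,F,G,H} → run H
t=11: ready={A,B,D,F,G,H} → run H
t=12: ready={A,B,D,F,G} → run D
t=13: ready={A,B,D,F,G} → run D
t=14: ready={A,B,D,F,G} → run D
t=15: ready={A,B,D,F,G} → run D
t=16: ready={A,B,D,F,G} → run D
t=17: ready={A,B,D,F,G} → run D
t=18: ready={A,B,F,G} → run F
t=19: ready={A,B,F,G} → run F
t=20: ready={A,B,F,G} → run F
t=21: ready={A,B,F,G} → run F
t=22: ready={A,B,G} → run A
t=23: ready={A,B,G} → run A
t=24: ready={A,B,G} → run A
t=25: ready={A,B,G} → run A
t=26: ready={B,G} → run G
t=27: ready={B,G} → run G
t=28: ready={B,G} → run G
t=29: ready={B,G} → run G
t=30: ready={B,G} → run G
t=31: ready={B} → run B
t=32: ready={B} → run B
t=33: ready={B} → run B
t=34: ready={B} → run B
t=35: ready={B} → run B
t=36: ready={B} → run B
t=37: (idle)
t=38: (idle)
t=39: (idle)
t=40: (idle)
t=41: (idle)
t=42: (idle)
t=43: (idle)
t=44: (idle)

context switches = 10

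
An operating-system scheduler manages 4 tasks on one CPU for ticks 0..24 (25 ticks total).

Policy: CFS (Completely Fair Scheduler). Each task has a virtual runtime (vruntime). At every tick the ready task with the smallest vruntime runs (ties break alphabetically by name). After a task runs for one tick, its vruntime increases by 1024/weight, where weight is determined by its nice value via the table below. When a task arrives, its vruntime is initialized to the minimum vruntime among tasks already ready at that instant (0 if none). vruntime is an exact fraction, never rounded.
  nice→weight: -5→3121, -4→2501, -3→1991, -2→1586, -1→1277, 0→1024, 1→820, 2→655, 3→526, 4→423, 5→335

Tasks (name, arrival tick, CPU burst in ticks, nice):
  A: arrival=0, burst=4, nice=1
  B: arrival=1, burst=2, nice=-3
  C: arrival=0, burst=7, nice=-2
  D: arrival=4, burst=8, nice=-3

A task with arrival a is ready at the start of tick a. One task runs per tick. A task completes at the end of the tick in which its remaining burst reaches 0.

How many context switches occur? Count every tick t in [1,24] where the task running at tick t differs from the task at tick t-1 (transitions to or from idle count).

t=0: vr[A=0 C=0] → run A
t=1: vr[A=256/205 B=0 C=0] → run B
t=2: vr[A=256/205 B=1024/1991 C=0] → run C
t=3: vr[A=256/205 B=1024/1991 C=512/793] → run B
t=4: vr[A=256/205 C=512/793 D=512/793] → run C
t=5: vr[A=256/205 C=1024/793 D=512/793] → run D
t=6: vr[A=256/205 C=1024/793 D=1831424/1578863] → run D
t=7: vr[A=256/205 C=1024/793 D=2643456/1578863] → run A
t=8: vr[A=512/205 C=1024/793 D=2643456/1578863] → run C
t=9: vr[A=512/205 C=1536/793 D=2643456/1578863] → run D
t=10: vr[A=512/205 C=1536/793 D=3455488/1578863] → run C
t=11: vr[A=512/205 C=2048/793 D=3455488/1578863] → run D
t=12: vr[A=512/205 C=2048/793 D=4267520/1578863] → run A
t=13: vr[A=768/205 C=2048/793 D=4267520/1578863] → run C
t=14: vr[A=768/205 C=2560/793 D=4267520/1578863] → run D
t=15: vr[A=768/205 C=2560/793 D=5079552/1578863] → run D
t=16: vr[A=768/205 C=2560/793 D=5891584/1578863] → run C
t=17: vr[A=768/205 C=3072/793 D=5891584/1578863] → run D
t=18: vr[A=768/205 C=3072/793 D=6703616/1578863] → run A
t=19: vr[C=3072/793 D=6703616/1578863] → run C
t=20: vr[D=6703616/1578863] → run D
t=21: (idle)
t=22: (idle)
t=23: (idle)
t=24: (idle)

context switches = 19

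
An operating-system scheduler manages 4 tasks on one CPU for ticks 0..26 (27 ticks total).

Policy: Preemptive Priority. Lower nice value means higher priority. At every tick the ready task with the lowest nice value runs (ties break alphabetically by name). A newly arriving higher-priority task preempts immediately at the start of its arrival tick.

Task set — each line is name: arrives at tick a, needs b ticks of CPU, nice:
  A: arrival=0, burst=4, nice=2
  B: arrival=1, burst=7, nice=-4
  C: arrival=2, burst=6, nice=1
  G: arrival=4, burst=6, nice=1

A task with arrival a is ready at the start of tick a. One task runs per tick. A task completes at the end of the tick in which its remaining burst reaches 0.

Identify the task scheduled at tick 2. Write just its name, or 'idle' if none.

t=0: ready={A} → run A
t=1: ready={A,B} → run B
t=2: ready={A,B,C} → run B
t=3: ready={A,B,C} → run B
t=4: ready={A,B,C,G} → run B
t=5: ready={A,B,C,G} → run B
t=6: ready={A,B,C,G} → run B
t=7: ready={A,B,C,G} → run B
t=8: ready={A,C,G} → run C
t=9: ready={A,C,G} → run C
t=10: ready={A,C,G} → run C
t=11: ready={A,C,G} → run C
t=12: ready={A,C,G} → run C
t=13: ready={A,C,G} → run C
t=14: ready={A,G} → run G
t=15: ready={A,G} → run G
t=16: ready={A,G} → run G
t=17: ready={A,G} → run G
t=18: ready={A,G} → run G
t=19: ready={A,G} → run G
t=20: ready={A} → run A
t=21: ready={A} → run A
t=22: ready={A} → run A
t=23: (idle)
t=24: (idle)
t=25: (idle)
t=26: (idle)

running at tick 2 = B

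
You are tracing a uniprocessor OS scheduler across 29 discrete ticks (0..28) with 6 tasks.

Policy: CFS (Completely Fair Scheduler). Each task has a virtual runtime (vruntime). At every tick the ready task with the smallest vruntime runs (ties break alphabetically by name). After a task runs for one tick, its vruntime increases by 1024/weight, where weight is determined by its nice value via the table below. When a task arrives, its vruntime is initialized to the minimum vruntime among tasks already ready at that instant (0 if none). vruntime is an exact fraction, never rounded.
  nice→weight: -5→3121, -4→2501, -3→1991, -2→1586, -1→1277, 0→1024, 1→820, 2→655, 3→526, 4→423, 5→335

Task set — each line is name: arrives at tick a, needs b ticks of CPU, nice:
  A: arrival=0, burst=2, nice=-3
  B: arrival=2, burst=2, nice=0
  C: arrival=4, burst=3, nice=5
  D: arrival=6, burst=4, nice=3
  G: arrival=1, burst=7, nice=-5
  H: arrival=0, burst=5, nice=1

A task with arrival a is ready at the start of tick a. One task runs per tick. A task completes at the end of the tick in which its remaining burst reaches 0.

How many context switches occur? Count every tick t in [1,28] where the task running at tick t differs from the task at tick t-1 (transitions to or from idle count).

context switches = 20

t=0: vr[A=0 H=0] → run A
t=1: vr[A=1024/1991 G=0 H=0] → run G
t=2: vr[A=1024/1991 B=0 G=1024/3121 H=0] → run B
t=3: vr[A=1024/1991 B=1 G=1024/3121 H=0] → run H
t=4: vr[A=1024/1991 B=1 C=1024/3121 G=1024/3121 H=256/205] → run C
t=5: vr[A=1024/1991 B=1 C=3538944/1045535 G=1024/3121 H=256/205] → run G
t=6: vr[A=1024/1991 B=1 C=3538944/1045535 D=1024/1991 G=2048/3121 H=256/205] → run A
t=7: vr[B=1 C=3538944/1045535 D=1024/1991 G=2048/3121 H=256/205] → run D
t=8: vr[B=1 C=3538944/1045535 D=1288704/523633 G=2048/3121 H=256/205] → run G
t=9: vr[B=1 C=3538944/1045535 D=1288704/523633 G=3072/3121 H=256/205] → run G
t=10: vr[B=1 C=3538944/1045535 D=1288704/523633 G=4096/3121 H=256/205] → run B
t=11: vr[C=3538944/1045535 D=1288704/523633 G=4096/3121 H=256/205] → run H
t=12: vr[C=3538944/1045535 D=1288704/523633 G=4096/3121 H=512/205] → run G
t=13: vr[C=3538944/1045535 D=1288704/523633 G=5120/3121 H=512/205] → run G
t=14: vr[C=3538944/1045535 D=1288704/523633 G=6144/3121 H=512/205] → run G
t=15: vr[C=3538944/1045535 D=1288704/523633 H=512/205] → run D
t=16: vr[C=3538944/1045535 D=2308096/523633 H=512/205] → run H
t=17: vr[C=3538944/1045535 D=2308096/523633 H=768/205] → run C
t=18: vr[C=6734848/1045535 D=2308096/523633 H=768/205] → run H
t=19: vr[C=6734848/1045535 D=2308096/523633 H=1024/205] → run D
t=20: vr[C=6734848/1045535 D=3327488/523633 H=1024/205] → run H
t=21: vr[C=6734848/1045535 D=3327488/523633] → run D
t=22: vr[C=6734848/1045535] → run C
t=23: (idle)
t=24: (idle)
t=25: (idle)
t=26: (idle)
t=27: (idle)
t=28: (idle)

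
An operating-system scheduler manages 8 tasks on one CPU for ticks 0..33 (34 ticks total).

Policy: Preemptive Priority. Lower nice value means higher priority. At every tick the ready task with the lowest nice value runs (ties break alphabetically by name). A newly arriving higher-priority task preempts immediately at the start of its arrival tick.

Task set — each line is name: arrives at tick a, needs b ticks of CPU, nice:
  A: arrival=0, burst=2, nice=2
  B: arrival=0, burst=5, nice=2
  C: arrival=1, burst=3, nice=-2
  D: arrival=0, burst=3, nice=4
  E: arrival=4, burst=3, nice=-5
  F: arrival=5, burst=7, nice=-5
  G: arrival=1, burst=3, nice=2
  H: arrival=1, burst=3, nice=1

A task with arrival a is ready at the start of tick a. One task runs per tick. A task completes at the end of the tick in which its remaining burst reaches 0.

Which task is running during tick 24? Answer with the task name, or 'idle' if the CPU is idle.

running at tick 24 = G

t=0: ready={A,B,D} → run A
t=1: ready={A,B,C,D,G,H} → run C
t=2: ready={A,B,C,D,G,H} → run C
t=3: ready={A,B,C,D,G,H} → run C
t=4: ready={A,B,D,E,G,H} → run E
t=5: ready={A,B,D,E,F,G,H} → run E
t=6: ready={A,B,D,E,F,G,H} → run E
t=7: ready={A,B,D,F,G,H} → run F
t=8: ready={A,B,D,F,G,H} → run F
t=9: ready={A,B,D,F,G,H} → run F
t=10: ready={A,B,D,F,G,H} → run F
t=11: ready={A,B,D,F,G,H} → run F
t=12: ready={A,B,D,F,G,H} → run F
t=13: ready={A,B,D,F,G,H} → run F
t=14: ready={A,B,D,G,H} → run H
t=15: ready={A,B,D,G,H} → run H
t=16: ready={A,B,D,G,H} → run H
t=17: ready={A,B,D,G} → run A
t=18: ready={B,D,G} → run B
t=19: ready={B,D,G} → run B
t=20: ready={B,D,G} → run B
t=21: ready={B,D,G} → run B
t=22: ready={B,D,G} → run B
t=23: ready={D,G} → run G
t=24: ready={D,G} → run G
t=25: ready={D,G} → run G
t=26: ready={D} → run D
t=27: ready={D} → run D
t=28: ready={D} → run D
t=29: (idle)
t=30: (idle)
t=31: (idle)
t=32: (idle)
t=33: (idle)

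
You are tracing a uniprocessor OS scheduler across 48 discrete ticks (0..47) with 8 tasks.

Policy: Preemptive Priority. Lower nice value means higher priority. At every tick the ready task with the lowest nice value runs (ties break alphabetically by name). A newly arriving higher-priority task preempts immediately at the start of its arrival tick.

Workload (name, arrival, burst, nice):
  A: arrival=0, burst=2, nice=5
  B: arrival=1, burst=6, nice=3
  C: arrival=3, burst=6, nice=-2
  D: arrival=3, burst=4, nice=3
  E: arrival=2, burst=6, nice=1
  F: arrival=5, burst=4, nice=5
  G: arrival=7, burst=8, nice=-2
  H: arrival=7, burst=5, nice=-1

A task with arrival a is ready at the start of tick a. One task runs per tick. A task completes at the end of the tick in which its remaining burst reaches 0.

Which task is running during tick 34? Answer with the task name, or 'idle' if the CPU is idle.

running at tick 34 = D

t=0: ready={A} → run A
t=1: ready={A,B} → run B
t=2: ready={A,B,E} → run E
t=3: ready={A,B,C,D,E} → run C
t=4: ready={A,B,C,D,E} → run C
t=5: ready={A,B,C,D,E,F} → run C
t=6: ready={A,B,C,D,E,F} → run C
t=7: ready={A,B,C,D,E,F,G,H} → run C
t=8: ready={A,B,C,D,E,F,G,H} → run C
t=9: ready={A,B,D,E,F,G,H} → run G
t=10: ready={A,B,D,E,F,G,H} → run G
t=11: ready={A,B,D,E,F,G,H} → run G
t=12: ready={A,B,D,E,F,G,H} → run G
t=13: ready={A,B,D,E,F,G,H} → run G
t=14: ready={A,B,D,E,F,G,H} → run G
t=15: ready={A,B,D,E,F,G,H} → run G
t=16: ready={A,B,D,E,F,G,H} → run G
t=17: ready={A,B,D,E,F,H} → run H
t=18: ready={A,B,D,E,F,H} → run H
t=19: ready={A,B,D,E,F,H} → run H
t=20: ready={A,B,D,E,F,H} → run H
t=21: ready={A,B,D,E,F,H} → run H
t=22: ready={A,B,D,E,F} → run E
t=23: ready={A,B,D,E,F} → run E
t=24: ready={A,B,D,E,F} → run E
t=25: ready={A,B,D,E,F} → run E
t=26: ready={A,B,D,E,F} → run E
t=27: ready={A,B,D,F} → run B
t=28: ready={A,B,D,F} → run B
t=29: ready={A,B,D,F} → run B
t=30: ready={A,B,D,F} → run B
t=31: ready={A,B,D,F} → run B
t=32: ready={A,D,F} → run D
t=33: ready={A,D,F} → run D
t=34: ready={A,D,F} → run D
t=35: ready={A,D,F} → run D
t=36: ready={A,F} → run A
t=37: ready={F} → run F
t=38: ready={F} → run F
t=39: ready={F} → run F
t=40: ready={F} → run F
t=41: (idle)
t=42: (idle)
t=43: (idle)
t=44: (idle)
t=45: (idle)
t=46: (idle)
t=47: (idle)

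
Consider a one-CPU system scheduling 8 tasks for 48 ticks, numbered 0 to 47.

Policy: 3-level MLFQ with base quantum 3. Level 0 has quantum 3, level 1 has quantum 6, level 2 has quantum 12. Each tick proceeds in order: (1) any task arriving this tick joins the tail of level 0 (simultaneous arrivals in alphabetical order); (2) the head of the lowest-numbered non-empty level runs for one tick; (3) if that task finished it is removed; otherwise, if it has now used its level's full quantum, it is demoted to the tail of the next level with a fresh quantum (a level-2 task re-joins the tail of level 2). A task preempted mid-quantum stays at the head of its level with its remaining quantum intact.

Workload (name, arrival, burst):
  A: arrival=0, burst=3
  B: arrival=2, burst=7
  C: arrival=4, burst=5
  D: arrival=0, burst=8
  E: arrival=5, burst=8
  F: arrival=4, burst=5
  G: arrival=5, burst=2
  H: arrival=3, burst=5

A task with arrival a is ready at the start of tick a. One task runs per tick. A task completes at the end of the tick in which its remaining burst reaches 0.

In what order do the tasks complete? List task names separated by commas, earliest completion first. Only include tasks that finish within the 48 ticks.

completion order = A, G, D, B, H, C, F, E

t=0: L0/L1/L2 = AD/-/- → run A
t=1: L0/L1/L2 = AD/-/- → run A
t=2: L0/L1/L2 = ADB/-/- → run A
t=3: L0/L1/L2 = DBH/-/- → run D
t=4: L0/L1/L2 = DBHCF/-/- → run D
t=5: L0/L1/L2 = DBHCFEG/-/- → run D
t=6: L0/L1/L2 = BHCFEG/D/- → run B
t=7: L0/L1/L2 = BHCFEG/D/- → run B
t=8: L0/L1/L2 = BHCFEG/D/- → run B
t=9: L0/L1/L2 = HCFEG/DB/- → run H
t=10: L0/L1/L2 = HCFEG/DB/- → run H
t=11: L0/L1/L2 = HCFEG/DB/- → run H
t=12: L0/L1/L2 = CFEG/DBH/- → run C
t=13: L0/L1/L2 = CFEG/DBH/- → run C
t=14: L0/L1/L2 = CFEG/DBH/- → run C
t=15: L0/L1/L2 = FEG/DBHC/- → run F
t=16: L0/L1/L2 = FEG/DBHC/- → run F
t=17: L0/L1/L2 = FEG/DBHC/- → run F
t=18: L0/L1/L2 = EG/DBHCF/- → run E
t=19: L0/L1/L2 = EG/DBHCF/- → run E
t=20: L0/L1/L2 = EG/DBHCF/- → run E
t=21: L0/L1/L2 = G/DBHCFE/- → run G
t=22: L0/L1/L2 = G/DBHCFE/- → run G
t=23: L0/L1/L2 = -/DBHCFE/- → run D
t=24: L0/L1/L2 = -/DBHCFE/- → run D
t=25: L0/L1/L2 = -/DBHCFE/- → run D
t=26: L0/L1/L2 = -/DBHCFE/- → run D
t=27: L0/L1/L2 = -/DBHCFE/- → run D
t=28: L0/L1/L2 = -/BHCFE/- → run B
t=29: L0/L1/L2 = -/BHCFE/- → run B
t=30: L0/L1/L2 = -/BHCFE/- → run B
t=31: L0/L1/L2 = -/BHCFE/- → run B
t=32: L0/L1/L2 = -/HCFE/- → run H
t=33: L0/L1/L2 = -/HCFE/- → run H
t=34: L0/L1/L2 = -/CFE/- → run C
t=35: L0/L1/L2 = -/CFE/- → run C
t=36: L0/L1/L2 = -/FE/- → run F
t=37: L0/L1/L2 = -/FE/- → run F
t=38: L0/L1/L2 = -/E/- → run E
t=39: L0/L1/L2 = -/E/- → run E
t=40: L0/L1/L2 = -/E/- → run E
t=41: L0/L1/L2 = -/E/- → run E
t=42: L0/L1/L2 = -/E/- → run E
t=43: (idle)
t=44: (idle)
t=45: (idle)
t=46: (idle)
t=47: (idle)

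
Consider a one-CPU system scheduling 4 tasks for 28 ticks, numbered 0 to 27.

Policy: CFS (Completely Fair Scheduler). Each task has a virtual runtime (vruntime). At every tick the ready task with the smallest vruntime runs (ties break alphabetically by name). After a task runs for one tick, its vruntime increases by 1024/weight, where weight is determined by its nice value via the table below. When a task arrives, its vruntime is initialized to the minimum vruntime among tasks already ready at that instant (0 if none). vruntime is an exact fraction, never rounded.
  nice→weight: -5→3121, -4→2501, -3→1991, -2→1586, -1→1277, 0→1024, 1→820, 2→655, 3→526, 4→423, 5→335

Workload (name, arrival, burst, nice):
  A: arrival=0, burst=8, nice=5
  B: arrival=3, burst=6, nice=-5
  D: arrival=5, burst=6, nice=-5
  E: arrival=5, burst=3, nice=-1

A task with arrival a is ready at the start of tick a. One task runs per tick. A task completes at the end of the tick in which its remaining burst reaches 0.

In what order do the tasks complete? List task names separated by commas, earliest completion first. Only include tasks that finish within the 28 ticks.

completion order = B, E, D, A

t=0: vr[A=0] → run A
t=1: vr[A=1024/335] → run A
t=2: vr[A=2048/335] → run A
t=3: vr[A=3072/335 B=3072/335] → run A
t=4: vr[A=4096/335 B=3072/335] → run B
t=5: vr[A=4096/335 B=9930752/1045535 D=9930752/1045535 E=9930752/1045535] → run B
t=6: vr[A=4096/335 B=10273792/1045535 D=9930752/1045535 E=9930752/1045535] → run D
t=7: vr[A=4096/335 B=10273792/1045535 D=10273792/1045535 E=9930752/1045535] → run E
t=8: vr[A=4096/335 B=10273792/1045535 D=10273792/1045535 E=13752198144/1335148195] → run B
t=9: vr[A=4096/335 B=10616832/1045535 D=10273792/1045535 E=13752198144/1335148195] → run D
t=10: vr[A=4096/335 B=10616832/1045535 D=10616832/1045535 E=13752198144/1335148195] → run B
t=11: vr[A=4096/335 B=10959872/1045535 D=10616832/1045535 E=13752198144/1335148195] → run D
t=12: vr[A=4096/335 B=10959872/1045535 D=10959872/1045535 E=13752198144/1335148195] → run E
t=13: vr[A=4096/335 B=10959872/1045535 D=10959872/1045535 E=14822825984/1335148195] → run B
t=14: vr[A=4096/335 B=11302912/1045535 D=10959872/1045535 E=14822825984/1335148195] → run D
t=15: vr[A=4096/335 B=11302912/1045535 D=11302912/1045535 E=14822825984/1335148195] → run B
t=16: vr[A=4096/335 D=11302912/1045535 E=14822825984/1335148195] → run D
t=17: vr[A=4096/335 D=11645952/1045535 E=14822825984/1335148195] → run E
t=18: vr[A=4096/335 D=11645952/1045535] → run D
t=19: vr[A=4096/335] → run A
t=20: vr[A=1024/67] → run A
t=21: vr[A=6144/335] → run A
t=22: vr[A=7168/335] → run A
t=23: (idle)
t=24: (idle)
t=25: (idle)
t=26: (idle)
t=27: (idle)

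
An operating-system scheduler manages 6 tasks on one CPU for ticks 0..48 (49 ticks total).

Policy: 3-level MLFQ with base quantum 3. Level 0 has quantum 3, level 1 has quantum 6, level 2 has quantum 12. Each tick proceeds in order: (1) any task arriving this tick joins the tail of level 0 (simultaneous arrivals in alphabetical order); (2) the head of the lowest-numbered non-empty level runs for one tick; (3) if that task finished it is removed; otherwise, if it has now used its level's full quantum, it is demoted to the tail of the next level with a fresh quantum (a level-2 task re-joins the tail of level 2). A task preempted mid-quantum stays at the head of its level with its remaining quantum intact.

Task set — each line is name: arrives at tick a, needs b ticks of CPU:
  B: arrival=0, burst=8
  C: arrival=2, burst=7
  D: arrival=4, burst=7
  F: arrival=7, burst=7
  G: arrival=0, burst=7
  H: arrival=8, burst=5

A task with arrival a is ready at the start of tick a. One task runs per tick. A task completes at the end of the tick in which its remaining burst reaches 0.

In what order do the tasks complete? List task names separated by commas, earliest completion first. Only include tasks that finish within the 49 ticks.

t=0: L0/L1/L2 = BG/-/- → run B
t=1: L0/L1/L2 = BG/-/- → run B
t=2: L0/L1/L2 = BGC/-/- → run B
t=3: L0/L1/L2 = GC/B/- → run G
t=4: L0/L1/L2 = GCD/B/- → run G
t=5: L0/L1/L2 = GCD/B/- → run G
t=6: L0/L1/L2 = CD/BG/- → run C
t=7: L0/L1/L2 = CDF/BG/- → run C
t=8: L0/L1/L2 = CDFH/BG/- → run C
t=9: L0/L1/L2 = DFH/BGC/- → run D
t=10: L0/L1/L2 = DFH/BGC/- → run D
t=11: L0/L1/L2 = DFH/BGC/- → run D
t=12: L0/L1/L2 = FH/BGCD/- → run F
t=13: L0/L1/L2 = FH/BGCD/- → run F
t=14: L0/L1/L2 = FH/BGCD/- → run F
t=15: L0/L1/L2 = H/BGCDF/- → run H
t=16: L0/L1/L2 = H/BGCDF/- → run H
t=17: L0/L1/L2 = H/BGCDF/- → run H
t=18: L0/L1/L2 = -/BGCDFH/- → run B
t=19: L0/L1/L2 = -/BGCDFH/- → run B
t=20: L0/L1/L2 = -/BGCDFH/- → run B
t=21: L0/L1/L2 = -/BGCDFH/- → run B
t=22: L0/L1/L2 = -/BGCDFH/- → run B
t=23: L0/L1/L2 = -/GCDFH/- → run G
t=24: L0/L1/L2 = -/GCDFH/- → run G
t=25: L0/L1/L2 = -/GCDFH/- → run G
t=26: L0/L1/L2 = -/GCDFH/- → run G
t=27: L0/L1/L2 = -/CDFH/- → run C
t=28: L0/L1/L2 = -/CDFH/- → run C
t=29: L0/L1/L2 = -/CDFH/- → run C
t=30: L0/L1/L2 = -/CDFH/- → run C
t=31: L0/L1/L2 = -/DFH/- → run D
t=32: L0/L1/L2 = -/DFH/- → run D
t=33: L0/L1/L2 = -/DFH/- → run D
t=34: L0/L1/L2 = -/DFH/- → run D
t=35: L0/L1/L2 = -/FH/- → run F
t=36: L0/L1/L2 = -/FH/- → run F
t=37: L0/L1/L2 = -/FH/- → run F
t=38: L0/L1/L2 = -/FH/- → run F
t=39: L0/L1/L2 = -/H/- → run H
t=40: L0/L1/L2 = -/H/- → run H
t=41: (idle)
t=42: (idle)
t=43: (idle)
t=44: (idle)
t=45: (idle)
t=46: (idle)
t=47: (idle)
t=48: (idle)

completion order = B, G, C, D, F, H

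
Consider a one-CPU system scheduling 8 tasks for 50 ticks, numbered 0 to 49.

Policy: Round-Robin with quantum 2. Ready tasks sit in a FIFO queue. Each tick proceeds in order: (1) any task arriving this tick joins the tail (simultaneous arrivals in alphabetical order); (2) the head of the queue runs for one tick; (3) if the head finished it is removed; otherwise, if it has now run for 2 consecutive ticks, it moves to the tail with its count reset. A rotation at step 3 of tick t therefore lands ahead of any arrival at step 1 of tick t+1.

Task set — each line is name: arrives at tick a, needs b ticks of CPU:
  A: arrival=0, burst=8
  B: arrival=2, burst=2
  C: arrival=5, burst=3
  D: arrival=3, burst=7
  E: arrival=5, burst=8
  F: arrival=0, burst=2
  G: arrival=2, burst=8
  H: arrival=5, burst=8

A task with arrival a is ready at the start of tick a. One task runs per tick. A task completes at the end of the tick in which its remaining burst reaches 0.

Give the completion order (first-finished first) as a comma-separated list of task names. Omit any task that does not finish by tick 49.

t=0: queue=[A,F] q_used=0 → run A
t=1: queue=[A,F] q_used=1 → run A
t=2: queue=[F,A,B,G] q_used=0 → run F
t=3: queue=[F,A,B,G,D] q_used=1 → run F
t=4: queue=[A,B,G,D] q_used=0 → run A
t=5: queue=[A,B,G,D,C,E,H] q_used=1 → run A
t=6: queue=[B,G,D,C,E,H,A] q_used=0 → run B
t=7: queue=[B,G,D,C,E,H,A] q_used=1 → run B
t=8: queue=[G,D,C,E,H,A] q_used=0 → run G
t=9: queue=[G,D,C,E,H,A] q_used=1 → run G
t=10: queue=[D,C,E,H,A,G] q_used=0 → run D
t=11: queue=[D,C,E,H,A,G] q_used=1 → run D
t=12: queue=[C,E,H,A,G,D] q_used=0 → run C
t=13: queue=[C,E,H,A,G,D] q_used=1 → run C
t=14: queue=[E,H,A,G,D,C] q_used=0 → run E
t=15: queue=[E,H,A,G,D,C] q_used=1 → run E
t=16: queue=[H,A,G,D,C,E] q_used=0 → run H
t=17: queue=[H,A,G,D,C,E] q_used=1 → run H
t=18: queue=[A,G,D,C,E,H] q_used=0 → run A
t=19: queue=[A,G,D,C,E,H] q_used=1 → run A
t=20: queue=[G,D,C,E,H,A] q_used=0 → run G
t=21: queue=[G,D,C,E,H,A] q_used=1 → run G
t=22: queue=[D,C,E,H,A,G] q_used=0 → run D
t=23: queue=[D,C,E,H,A,G] q_used=1 → run D
t=24: queue=[C,E,H,A,G,D] q_used=0 → run C
t=25: queue=[E,H,A,G,D] q_used=0 → run E
t=26: queue=[E,H,A,G,D] q_used=1 → run E
t=27: queue=[H,A,G,D,E] q_used=0 → run H
t=28: queue=[H,A,G,D,E] q_used=1 → run H
t=29: queue=[A,G,D,E,H] q_used=0 → run A
t=30: queue=[A,G,D,E,H] q_used=1 → run A
t=31: queue=[G,D,E,H] q_used=0 → run G
t=32: queue=[G,D,E,H] q_used=1 → run G
t=33: queue=[D,E,H,G] q_used=0 → run D
t=34: queue=[D,E,H,G] q_used=1 → run D
t=35: queue=[E,H,G,D] q_used=0 → run E
t=36: queue=[E,H,G,D] q_used=1 → run E
t=37: queue=[H,G,D,E] q_used=0 → run H
t=38: queue=[H,G,D,E] q_used=1 → run H
t=39: queue=[G,D,E,H] q_used=0 → run G
t=40: queue=[G,D,E,H] q_used=1 → run G
t=41: queue=[D,E,H] q_used=0 → run D
t=42: queue=[E,H] q_used=0 → run E
t=43: queue=[E,H] q_used=1 → run E
t=44: queue=[H] q_used=0 → run H
t=45: queue=[H] q_used=1 → run H
t=46: (idle)
t=47: (idle)
t=48: (idle)
t=49: (idle)

completion order = F, B, C, A, G, D, E, H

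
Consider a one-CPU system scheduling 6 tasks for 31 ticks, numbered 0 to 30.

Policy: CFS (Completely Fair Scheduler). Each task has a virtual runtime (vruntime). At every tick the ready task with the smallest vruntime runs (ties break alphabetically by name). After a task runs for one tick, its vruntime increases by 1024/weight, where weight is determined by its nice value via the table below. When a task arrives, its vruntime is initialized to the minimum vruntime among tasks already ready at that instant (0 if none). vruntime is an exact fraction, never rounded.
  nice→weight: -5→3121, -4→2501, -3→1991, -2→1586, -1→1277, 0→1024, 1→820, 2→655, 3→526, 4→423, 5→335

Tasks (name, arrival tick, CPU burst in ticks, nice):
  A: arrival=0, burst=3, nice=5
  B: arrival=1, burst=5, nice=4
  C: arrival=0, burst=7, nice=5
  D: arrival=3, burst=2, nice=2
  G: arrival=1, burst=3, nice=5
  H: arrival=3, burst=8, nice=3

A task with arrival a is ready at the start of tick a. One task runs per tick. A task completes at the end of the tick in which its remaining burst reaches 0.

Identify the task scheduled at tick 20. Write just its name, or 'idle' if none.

t=0: vr[A=0 C=0] → run A
t=1: vr[A=1024/335 B=0 C=0 G=0] → run B
t=2: vr[A=1024/335 B=1024/423 C=0 G=0] → run C
t=3: vr[A=1024/335 B=1024/423 C=1024/335 D=0 G=0 H=0] → run D
t=4: vr[A=1024/335 B=1024/423 C=1024/335 D=1024/655 G=0 H=0] → run G
t=5: vr[A=1024/335 B=1024/423 C=1024/335 D=1024/655 G=1024/335 H=0] → run H
t=6: vr[A=1024/335 B=1024/423 C=1024/335 D=1024/655 G=1024/335 H=512/263] → run D
t=7: vr[A=1024/335 B=1024/423 C=1024/335 G=1024/335 H=512/263] → run H
t=8: vr[A=1024/335 B=1024/423 C=1024/335 G=1024/335 H=1024/263] → run B
t=9: vr[A=1024/335 B=2048/423 C=1024/335 G=1024/335 H=1024/263] → run A
t=10: vr[A=2048/335 B=2048/423 C=1024/335 G=1024/335 H=1024/263] → run C
t=11: vr[A=2048/335 B=2048/423 C=2048/335 G=1024/335 H=1024/263] → run G
t=12: vr[A=2048/335 B=2048/423 C=2048/335 G=2048/335 H=1024/263] → run H
t=13: vr[A=2048/335 B=2048/423 C=2048/335 G=2048/335 H=1536/263] → run B
t=14: vr[A=2048/335 B=1024/141 C=2048/335 G=2048/335 H=1536/263] → run H
t=15: vr[A=2048/335 B=1024/141 C=2048/335 G=2048/335 H=2048/263] → run A
t=16: vr[B=1024/141 C=2048/335 G=2048/335 H=2048/263] → run C
t=17: vr[B=1024/141 C=3072/335 G=2048/335 H=2048/263] → run G
t=18: vr[B=1024/141 C=3072/335 H=2048/263] → run B
t=19: vr[B=4096/423 C=3072/335 H=2048/263] → run H
t=20: vr[B=4096/423 C=3072/335 H=2560/263] → run C
t=21: vr[B=4096/423 C=4096/335 H=2560/263] → run B
t=22: vr[C=4096/335 H=2560/263] → run H
t=23: vr[C=4096/335 H=3072/263] → run H
t=24: vr[C=4096/335 H=3584/263] → run C
t=25: vr[C=1024/67 H=3584/263] → run H
t=26: vr[C=1024/67] → run C
t=27: vr[C=6144/335] → run C
t=28: (idle)
t=29: (idle)
t=30: (idle)

running at tick 20 = C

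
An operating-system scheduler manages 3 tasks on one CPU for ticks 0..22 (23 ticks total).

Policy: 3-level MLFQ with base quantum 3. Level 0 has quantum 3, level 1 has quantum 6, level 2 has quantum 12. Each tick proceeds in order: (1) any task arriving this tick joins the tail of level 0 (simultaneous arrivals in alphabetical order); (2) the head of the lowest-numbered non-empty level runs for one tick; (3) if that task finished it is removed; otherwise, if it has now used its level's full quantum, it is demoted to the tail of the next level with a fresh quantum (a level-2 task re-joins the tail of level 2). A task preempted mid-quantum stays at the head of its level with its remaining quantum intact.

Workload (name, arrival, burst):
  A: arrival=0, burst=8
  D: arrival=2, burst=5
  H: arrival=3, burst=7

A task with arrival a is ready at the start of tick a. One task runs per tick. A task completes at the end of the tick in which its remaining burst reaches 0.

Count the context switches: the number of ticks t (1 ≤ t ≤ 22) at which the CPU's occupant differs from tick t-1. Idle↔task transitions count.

context switches = 6

t=0: L0/L1/L2 = A/-/- → run A
t=1: L0/L1/L2 = A/-/- → run A
t=2: L0/L1/L2 = AD/-/- → run A
t=3: L0/L1/L2 = DH/A/- → run D
t=4: L0/L1/L2 = DH/A/- → run D
t=5: L0/L1/L2 = DH/A/- → run D
t=6: L0/L1/L2 = H/AD/- → run H
t=7: L0/L1/L2 = H/AD/- → run H
t=8: L0/L1/L2 = H/AD/- → run H
t=9: L0/L1/L2 = -/ADH/- → run A
t=10: L0/L1/L2 = -/ADH/- → run A
t=11: L0/L1/L2 = -/ADH/- → run A
t=12: L0/L1/L2 = -/ADH/- → run A
t=13: L0/L1/L2 = -/ADH/- → run A
t=14: L0/L1/L2 = -/DH/- → run D
t=15: L0/L1/L2 = -/DH/- → run D
t=16: L0/L1/L2 = -/H/- → run H
t=17: L0/L1/L2 = -/H/- → run H
t=18: L0/L1/L2 = -/H/- → run H
t=19: L0/L1/L2 = -/H/- → run H
t=20: (idle)
t=21: (idle)
t=22: (idle)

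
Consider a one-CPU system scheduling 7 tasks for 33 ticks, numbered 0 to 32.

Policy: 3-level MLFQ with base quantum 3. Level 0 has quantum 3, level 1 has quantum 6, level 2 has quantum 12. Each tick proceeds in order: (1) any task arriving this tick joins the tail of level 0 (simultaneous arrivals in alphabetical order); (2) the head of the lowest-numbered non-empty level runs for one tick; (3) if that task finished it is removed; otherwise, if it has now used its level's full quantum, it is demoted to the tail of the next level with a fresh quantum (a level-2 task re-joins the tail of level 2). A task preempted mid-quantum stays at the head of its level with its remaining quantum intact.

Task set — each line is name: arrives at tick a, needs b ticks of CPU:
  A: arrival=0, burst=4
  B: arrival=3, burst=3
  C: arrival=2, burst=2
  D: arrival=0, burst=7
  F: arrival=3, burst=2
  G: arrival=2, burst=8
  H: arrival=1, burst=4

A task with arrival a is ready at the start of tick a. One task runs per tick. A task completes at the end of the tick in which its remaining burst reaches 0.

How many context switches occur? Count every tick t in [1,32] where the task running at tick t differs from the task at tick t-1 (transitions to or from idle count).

t=0: L0/L1/L2 = AD/-/- → run A
t=1: L0/L1/L2 = ADH/-/- → run A
t=2: L0/L1/L2 = ADHCG/-/- → run A
t=3: L0/L1/L2 = DHCGBF/A/- → run D
t=4: L0/L1/L2 = DHCGBF/A/- → run D
t=5: L0/L1/L2 = DHCGBF/A/- → run D
t=6: L0/L1/L2 = HCGBF/AD/- → run H
t=7: L0/L1/L2 = HCGBF/AD/- → run H
t=8: L0/L1/L2 = HCGBF/AD/- → run H
t=9: L0/L1/L2 = CGBF/ADH/- → run C
t=10: L0/L1/L2 = CGBF/ADH/- → run C
t=11: L0/L1/L2 = GBF/ADH/- → run G
t=12: L0/L1/L2 = GBF/ADH/- → run G
t=13: L0/L1/L2 = GBF/ADH/- → run G
t=14: L0/L1/L2 = BF/ADHG/- → run B
t=15: L0/L1/L2 = BF/ADHG/- → run B
t=16: L0/L1/L2 = BF/ADHG/- → run B
t=17: L0/L1/L2 = F/ADHG/- → run F
t=18: L0/L1/L2 = F/ADHG/- → run F
t=19: L0/L1/L2 = -/ADHG/- → run A
t=20: L0/L1/L2 = -/DHG/- → run D
t=21: L0/L1/L2 = -/DHG/- → run D
t=22: L0/L1/L2 = -/DHG/- → run D
t=23: L0/L1/L2 = -/DHG/- → run D
t=24: L0/L1/L2 = -/HG/- → run H
t=25: L0/L1/L2 = -/G/- → run G
t=26: L0/L1/L2 = -/G/- → run G
t=27: L0/L1/L2 = -/G/- → run G
t=28: L0/L1/L2 = -/G/- → run G
t=29: L0/L1/L2 = -/G/- → run G
t=30: (idle)
t=31: (idle)
t=32: (idle)

context switches = 11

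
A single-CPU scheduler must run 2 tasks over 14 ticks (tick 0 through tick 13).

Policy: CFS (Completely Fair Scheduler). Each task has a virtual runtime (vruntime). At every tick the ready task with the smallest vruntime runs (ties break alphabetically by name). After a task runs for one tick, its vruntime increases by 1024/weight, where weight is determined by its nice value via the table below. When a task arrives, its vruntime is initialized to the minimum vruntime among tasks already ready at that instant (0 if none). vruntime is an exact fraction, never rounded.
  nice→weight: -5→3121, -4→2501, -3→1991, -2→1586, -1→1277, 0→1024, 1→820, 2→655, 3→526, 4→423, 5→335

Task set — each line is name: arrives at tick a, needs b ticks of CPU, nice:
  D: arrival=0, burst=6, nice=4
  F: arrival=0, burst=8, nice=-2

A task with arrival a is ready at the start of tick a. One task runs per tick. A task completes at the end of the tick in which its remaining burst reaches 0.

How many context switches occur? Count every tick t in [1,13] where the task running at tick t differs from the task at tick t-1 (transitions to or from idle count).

context switches = 4

t=0: vr[D=0 F=0] → run D
t=1: vr[D=1024/423 F=0] → run F
t=2: vr[D=1024/423 F=512/793] → run F
t=3: vr[D=1024/423 F=1024/793] → run F
t=4: vr[D=1024/423 F=1536/793] → run F
t=5: vr[D=1024/423 F=2048/793] → run D
t=6: vr[D=2048/423 F=2048/793] → run F
t=7: vr[D=2048/423 F=2560/793] → run F
t=8: vr[D=2048/423 F=3072/793] → run F
t=9: vr[D=2048/423 F=3584/793] → run F
t=10: vr[D=2048/423] → run D
t=11: vr[D=1024/141] → run D
t=12: vr[D=4096/423] → run D
t=13: vr[D=5120/423] → run D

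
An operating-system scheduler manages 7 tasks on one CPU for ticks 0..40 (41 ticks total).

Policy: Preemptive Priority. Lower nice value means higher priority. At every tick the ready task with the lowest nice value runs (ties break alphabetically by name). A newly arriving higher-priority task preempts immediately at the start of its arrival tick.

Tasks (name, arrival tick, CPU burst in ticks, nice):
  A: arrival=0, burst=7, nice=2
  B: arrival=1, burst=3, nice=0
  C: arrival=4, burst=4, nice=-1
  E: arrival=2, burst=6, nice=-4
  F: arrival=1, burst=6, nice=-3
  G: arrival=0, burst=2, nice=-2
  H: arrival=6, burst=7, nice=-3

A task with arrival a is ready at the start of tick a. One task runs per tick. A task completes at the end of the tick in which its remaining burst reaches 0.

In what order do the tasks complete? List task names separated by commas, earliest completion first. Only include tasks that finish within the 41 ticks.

completion order = E, F, H, G, C, B, A

t=0: ready={A,G} → run G
t=1: ready={A,B,F,G} → run F
t=2: ready={A,B,E,F,G} → run E
t=3: ready={A,B,E,F,G} → run E
t=4: ready={A,B,C,E,F,G} → run E
t=5: ready={A,B,C,E,F,G} → run E
t=6: ready={A,B,C,E,F,G,H} → run E
t=7: ready={A,B,C,E,F,G,H} → run E
t=8: ready={A,B,C,F,G,H} → run F
t=9: ready={A,B,C,F,G,H} → run F
t=10: ready={A,B,C,F,G,H} → run F
t=11: ready={A,B,C,F,G,H} → run F
t=12: ready={A,B,C,F,G,H} → run F
t=13: ready={A,B,C,G,H} → run H
t=14: ready={A,B,C,G,H} → run H
t=15: ready={A,B,C,G,H} → run H
t=16: ready={A,B,C,G,H} → run H
t=17: ready={A,B,C,G,H} → run H
t=18: ready={A,B,C,G,H} → run H
t=19: ready={A,B,C,G,H} → run H
t=20: ready={A,B,C,G} → run G
t=21: ready={A,B,C} → run C
t=22: ready={A,B,C} → run C
t=23: ready={A,B,C} → run C
t=24: ready={A,B,C} → run C
t=25: ready={A,B} → run B
t=26: ready={A,B} → run B
t=27: ready={A,B} → run B
t=28: ready={A} → run A
t=29: ready={A} → run A
t=30: ready={A} → run A
t=31: ready={A} → run A
t=32: ready={A} → run A
t=33: ready={A} → run A
t=34: ready={A} → run A
t=35: (idle)
t=36: (idle)
t=37: (idle)
t=38: (idle)
t=39: (idle)
t=40: (idle)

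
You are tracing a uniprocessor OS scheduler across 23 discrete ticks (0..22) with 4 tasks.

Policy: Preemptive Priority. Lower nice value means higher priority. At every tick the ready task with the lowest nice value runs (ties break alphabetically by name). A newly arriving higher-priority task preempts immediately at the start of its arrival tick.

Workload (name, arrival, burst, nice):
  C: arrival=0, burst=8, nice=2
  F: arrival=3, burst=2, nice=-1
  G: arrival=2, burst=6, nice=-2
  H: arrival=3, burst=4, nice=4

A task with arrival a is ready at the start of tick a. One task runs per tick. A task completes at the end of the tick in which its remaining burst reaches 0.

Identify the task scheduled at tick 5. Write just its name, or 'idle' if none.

running at tick 5 = G

t=0: ready={C} → run C
t=1: ready={C} → run C
t=2: ready={C,G} → run G
t=3: ready={C,F,G,H} → run G
t=4: ready={C,F,G,H} → run G
t=5: ready={C,F,G,H} → run G
t=6: ready={C,F,G,H} → run G
t=7: ready={C,F,G,H} → run G
t=8: ready={C,F,H} → run F
t=9: ready={C,F,H} → run F
t=10: ready={C,H} → run C
t=11: ready={C,H} → run C
t=12: ready={C,H} → run C
t=13: ready={C,H} → run C
t=14: ready={C,H} → run C
t=15: ready={C,H} → run C
t=16: ready={H} → run H
t=17: ready={H} → run H
t=18: ready={H} → run H
t=19: ready={H} → run H
t=20: (idle)
t=21: (idle)
t=22: (idle)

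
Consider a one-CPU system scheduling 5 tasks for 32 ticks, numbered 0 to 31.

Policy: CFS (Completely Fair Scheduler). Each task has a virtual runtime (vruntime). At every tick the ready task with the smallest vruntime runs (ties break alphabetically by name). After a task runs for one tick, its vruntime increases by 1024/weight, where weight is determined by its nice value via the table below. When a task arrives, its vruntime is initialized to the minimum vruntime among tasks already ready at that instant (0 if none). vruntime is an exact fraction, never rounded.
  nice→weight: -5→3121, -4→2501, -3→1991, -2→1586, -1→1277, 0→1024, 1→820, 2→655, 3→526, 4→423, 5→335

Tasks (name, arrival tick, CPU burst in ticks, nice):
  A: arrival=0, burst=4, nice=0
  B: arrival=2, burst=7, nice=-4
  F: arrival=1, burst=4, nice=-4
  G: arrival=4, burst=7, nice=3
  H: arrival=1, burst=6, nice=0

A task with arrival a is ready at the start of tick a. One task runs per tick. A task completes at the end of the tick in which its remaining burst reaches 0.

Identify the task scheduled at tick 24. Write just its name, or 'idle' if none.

running at tick 24 = G

t=0: vr[A=0] → run A
t=1: vr[A=1 F=1 H=1] → run A
t=2: vr[A=2 B=1 F=1 H=1] → run B
t=3: vr[A=2 B=3525/2501 F=1 H=1] → run F
t=4: vr[A=2 B=3525/2501 F=3525/2501 G=1 H=1] → run G
t=5: vr[A=2 B=3525/2501 F=3525/2501 G=775/263 H=1] → run H
t=6: vr[A=2 B=3525/2501 F=3525/2501 G=775/263 H=2] → run B
t=7: vr[A=2 B=4549/2501 F=3525/2501 G=775/263 H=2] → run F
t=8: vr[A=2 B=4549/2501 F=4549/2501 G=775/263 H=2] → run B
t=9: vr[A=2 B=5573/2501 F=4549/2501 G=775/263 H=2] → run F
t=10: vr[A=2 B=5573/2501 F=5573/2501 G=775/263 H=2] → run A
t=11: vr[A=3 B=5573/2501 F=5573/2501 G=775/263 H=2] → run H
t=12: vr[A=3 B=5573/2501 F=5573/2501 G=775/263 H=3] → run B
t=13: vr[A=3 B=6597/2501 F=5573/2501 G=775/263 H=3] → run F
t=14: vr[A=3 B=6597/2501 G=775/263 H=3] → run B
t=15: vr[A=3 B=7621/2501 G=775/263 H=3] → run G
t=16: vr[A=3 B=7621/2501 G=1287/263 H=3] → run A
t=17: vr[B=7621/2501 G=1287/263 H=3] → run H
t=18: vr[B=7621/2501 G=1287/263 H=4] → run B
t=19: vr[B=8645/2501 G=1287/263 H=4] → run B
t=20: vr[G=1287/263 H=4] → run H
t=21: vr[G=1287/263 H=5] → run G
t=22: vr[G=1799/263 H=5] → run H
t=23: vr[G=1799/263 H=6] → run H
t=24: vr[G=1799/263] → run G
t=25: vr[G=2311/263] → run G
t=26: vr[G=2823/263] → run G
t=27: vr[G=3335/263] → run G
t=28: (idle)
t=29: (idle)
t=30: (idle)
t=31: (idle)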